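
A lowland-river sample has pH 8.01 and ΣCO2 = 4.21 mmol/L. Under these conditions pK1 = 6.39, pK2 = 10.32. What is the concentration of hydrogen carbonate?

α₁ = 1 / (1 + [H⁺]/K1 + K2/[H⁺]) = 1 / (1 + 10^-1.62 + 10^-2.31)
   = 1 / (1 + 0.023988 + 0.0048978) = 1/1.0289 = 0.9719
[HCO3⁻] = α₁ × DIC = 0.9719 × 4.21 = 4.09 mmol/L

[HCO3⁻] = 4.09 mmol/L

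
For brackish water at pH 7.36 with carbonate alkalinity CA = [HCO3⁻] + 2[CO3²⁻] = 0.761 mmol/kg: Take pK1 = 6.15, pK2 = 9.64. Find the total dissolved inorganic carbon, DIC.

CA = [HCO3⁻] + 2[CO3²⁻] = (α₁ + 2α₂)·DIC
At pH 7.36: [H⁺]/K1 = 10^-1.21 = 0.061660, K2/[H⁺] = 10^-2.28 = 0.0052481
α₁ = 1/(1 + 0.061660 + 0.0052481) = 1/1.0669 = 0.9373; α₂ = α₁·K2/[H⁺] = 0.004919
α₁ + 2α₂ = 0.9471
DIC = CA / (α₁ + 2α₂) = 0.761 / 0.9471 = 0.803 mmol/kg

DIC = 0.803 mmol/kg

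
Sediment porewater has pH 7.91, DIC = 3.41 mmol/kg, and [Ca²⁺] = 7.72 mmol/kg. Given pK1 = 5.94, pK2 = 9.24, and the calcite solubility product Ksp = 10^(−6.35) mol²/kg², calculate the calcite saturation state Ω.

α₂ = 1 / (1 + [H⁺]/K2 + [H⁺]²/(K1K2)) = 1 / (1 + 10^+1.33 + 10^-0.64)
   = 1 / (1 + 21.380 + 0.22909) = 1/22.609 = 0.04423
[CO3²⁻] = α₂ × DIC = 0.04423 × 3.41 = 0.1508 mmol/kg
Ksp = 10^(−6.35) = 4.467×10^-7
Ω = [Ca²⁺][CO3²⁻]/Ksp = (7.72×10^-3)(1.508×10^-4) / 4.467×10^-7 = 2.61

Ω = 2.61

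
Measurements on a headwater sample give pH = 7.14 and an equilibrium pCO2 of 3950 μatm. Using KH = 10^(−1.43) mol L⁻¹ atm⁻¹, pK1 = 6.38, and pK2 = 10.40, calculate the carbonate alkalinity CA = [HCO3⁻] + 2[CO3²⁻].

[CO2*] = KH · pCO2 = 10^(−1.43) × 3950×10^-6 = 1.468×10^-4 mol/L
α₀ = 1/(1 + K1/[H⁺] + K1K2/[H⁺]²) = 1/(1 + 10^+0.76 + 10^-2.50) = 0.1480
DIC = [CO2*]/α₀ = 1.468×10^-4 / 0.1480 = 0.9917 mmol/L
CA = (α₁ + 2α₂)·DIC = (0.8515 + 2×0.0004680) × 0.9917 = 0.845 mmol/L

CA = 0.845 mmol/L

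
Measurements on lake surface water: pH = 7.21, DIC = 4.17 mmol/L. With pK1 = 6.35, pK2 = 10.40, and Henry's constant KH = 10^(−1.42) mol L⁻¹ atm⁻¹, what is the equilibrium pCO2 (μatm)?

α₀ = 1 / (1 + K1/[H⁺] + K1K2/[H⁺]²) = 1 / (1 + 10^+0.86 + 10^-2.33)
   = 1 / (1 + 7.2444 + 0.0046774) = 1/8.2490 = 0.1212
[CO2*] = α₀ × DIC = 0.1212 × 4.17 = 0.5055 mmol/L
pCO2 = [CO2*]/KH = 5.055×10^-4 / 3.802×10^-2 = 1.33×10^4 μatm

pCO2 = 1.33×10^4 μatm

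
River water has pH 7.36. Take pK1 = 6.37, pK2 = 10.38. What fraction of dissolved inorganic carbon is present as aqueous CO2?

α₀ = 0.0927

α₀ = 1 / (1 + K1/[H⁺] + K1K2/[H⁺]²) = 1 / (1 + 10^+0.99 + 10^-2.03)
   = 1 / (1 + 9.7724 + 0.0093325) = 1/10.782 = 0.09275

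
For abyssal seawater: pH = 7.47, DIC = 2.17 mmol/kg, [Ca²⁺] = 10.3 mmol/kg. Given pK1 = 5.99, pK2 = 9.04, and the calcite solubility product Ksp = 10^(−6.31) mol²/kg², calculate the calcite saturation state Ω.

Ω = 1.16

α₂ = 1 / (1 + [H⁺]/K2 + [H⁺]²/(K1K2)) = 1 / (1 + 10^+1.57 + 10^+0.09)
   = 1 / (1 + 37.154 + 1.2303) = 1/39.384 = 0.02539
[CO3²⁻] = α₂ × DIC = 0.02539 × 2.17 = 0.05510 mmol/kg
Ksp = 10^(−6.31) = 4.898×10^-7
Ω = [Ca²⁺][CO3²⁻]/Ksp = (10.3×10^-3)(5.510×10^-5) / 4.898×10^-7 = 1.16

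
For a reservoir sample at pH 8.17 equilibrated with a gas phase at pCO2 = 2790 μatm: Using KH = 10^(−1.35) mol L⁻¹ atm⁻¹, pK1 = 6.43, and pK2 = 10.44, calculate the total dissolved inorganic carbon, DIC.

[CO2*] = KH · pCO2 = 10^(−1.35) × 2790×10^-6 = 1.246×10^-4 mol/L
α₀ = 1/(1 + K1/[H⁺] + K1K2/[H⁺]²) = 1/(1 + 10^+1.74 + 10^-0.53) = 0.01778
DIC = [CO2*]/α₀ = 1.246×10^-4 / 0.01778 = 7.01 mmol/L

DIC = 7.01 mmol/L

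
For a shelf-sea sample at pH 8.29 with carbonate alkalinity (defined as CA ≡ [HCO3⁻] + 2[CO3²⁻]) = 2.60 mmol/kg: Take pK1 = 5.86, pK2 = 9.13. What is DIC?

CA = [HCO3⁻] + 2[CO3²⁻] = (α₁ + 2α₂)·DIC
At pH 8.29: [H⁺]/K1 = 10^-2.43 = 0.0037154, K2/[H⁺] = 10^-0.84 = 0.14454
α₁ = 1/(1 + 0.0037154 + 0.14454) = 1/1.1483 = 0.8709; α₂ = α₁·K2/[H⁺] = 0.1259
α₁ + 2α₂ = 1.1226
DIC = CA / (α₁ + 2α₂) = 2.60 / 1.1226 = 2.32 mmol/kg

DIC = 2.32 mmol/kg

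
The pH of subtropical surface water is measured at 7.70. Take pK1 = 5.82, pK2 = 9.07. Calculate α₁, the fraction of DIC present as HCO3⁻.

α₁ = 1 / (1 + [H⁺]/K1 + K2/[H⁺]) = 1 / (1 + 10^-1.88 + 10^-1.37)
   = 1 / (1 + 0.013183 + 0.042658) = 1/1.0558 = 0.9471

α₁ = 0.947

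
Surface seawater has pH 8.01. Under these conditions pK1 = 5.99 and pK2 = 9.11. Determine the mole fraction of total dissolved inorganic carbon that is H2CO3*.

α₀ = 1 / (1 + K1/[H⁺] + K1K2/[H⁺]²) = 1 / (1 + 10^+2.02 + 10^+0.92)
   = 1 / (1 + 104.71 + 8.3176) = 1/114.03 = 0.008770

α₀ = 0.00877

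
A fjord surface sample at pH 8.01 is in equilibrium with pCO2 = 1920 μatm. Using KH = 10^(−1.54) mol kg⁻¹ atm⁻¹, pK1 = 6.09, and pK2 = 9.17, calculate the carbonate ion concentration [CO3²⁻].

[CO3²⁻] = 0.319 mmol/kg

[CO2*] = KH · pCO2 = 10^(−1.54) × 1920×10^-6 = 5.537×10^-5 mol/kg
α₀ = 1/(1 + K1/[H⁺] + K1K2/[H⁺]²) = 1/(1 + 10^+1.92 + 10^+0.76) = 0.01112
DIC = [CO2*]/α₀ = 5.537×10^-5 / 0.01112 = 4.980 mmol/kg
[CO3²⁻] = α₂·DIC; α₂ = 0.06399, so [CO3²⁻] = 0.06399 × 4.980 = 0.319 mmol/kg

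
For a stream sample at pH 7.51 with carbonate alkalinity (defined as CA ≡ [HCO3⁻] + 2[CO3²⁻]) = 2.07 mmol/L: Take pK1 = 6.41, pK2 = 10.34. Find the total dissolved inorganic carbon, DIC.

CA = [HCO3⁻] + 2[CO3²⁻] = (α₁ + 2α₂)·DIC
At pH 7.51: [H⁺]/K1 = 10^-1.10 = 0.079433, K2/[H⁺] = 10^-2.83 = 0.0014791
α₁ = 1/(1 + 0.079433 + 0.0014791) = 1/1.0809 = 0.9251; α₂ = α₁·K2/[H⁺] = 0.001368
α₁ + 2α₂ = 0.9279
DIC = CA / (α₁ + 2α₂) = 2.07 / 0.9279 = 2.23 mmol/L

DIC = 2.23 mmol/L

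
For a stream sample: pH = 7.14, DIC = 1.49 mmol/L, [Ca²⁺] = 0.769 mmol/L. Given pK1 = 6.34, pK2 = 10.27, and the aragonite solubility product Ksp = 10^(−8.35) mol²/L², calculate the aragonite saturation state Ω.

Ω = 0.164

α₂ = 1 / (1 + [H⁺]/K2 + [H⁺]²/(K1K2)) = 1 / (1 + 10^+3.13 + 10^+2.33)
   = 1 / (1 + 1349.0 + 213.80) = 1/1563.8 = 0.0006395
[CO3²⁻] = α₂ × DIC = 0.0006395 × 1.49 = 0.0009528 mmol/L = 0.9528 μmol/L
Ksp = 10^(−8.35) = 4.467×10^-9
Ω = [Ca²⁺][CO3²⁻]/Ksp = (0.769×10^-3)(9.528×10^-7) / 4.467×10^-9 = 0.164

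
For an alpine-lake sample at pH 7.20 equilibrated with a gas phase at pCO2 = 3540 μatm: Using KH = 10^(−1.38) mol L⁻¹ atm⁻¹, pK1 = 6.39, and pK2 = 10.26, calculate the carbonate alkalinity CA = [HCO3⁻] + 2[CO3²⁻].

[CO2*] = KH · pCO2 = 10^(−1.38) × 3540×10^-6 = 1.476×10^-4 mol/L
α₀ = 1/(1 + K1/[H⁺] + K1K2/[H⁺]²) = 1/(1 + 10^+0.81 + 10^-2.25) = 0.1340
DIC = [CO2*]/α₀ = 1.476×10^-4 / 0.1340 = 1.101 mmol/L
CA = (α₁ + 2α₂)·DIC = (0.8652 + 2×0.0007536) × 1.101 = 0.954 mmol/L

CA = 0.954 mmol/L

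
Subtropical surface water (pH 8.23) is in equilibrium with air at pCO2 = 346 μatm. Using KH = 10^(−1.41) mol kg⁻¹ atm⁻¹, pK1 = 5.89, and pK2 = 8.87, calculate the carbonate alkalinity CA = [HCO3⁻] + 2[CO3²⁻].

[CO2*] = KH · pCO2 = 10^(−1.41) × 346×10^-6 = 1.346×10^-5 mol/kg
α₀ = 1/(1 + K1/[H⁺] + K1K2/[H⁺]²) = 1/(1 + 10^+2.34 + 10^+1.70) = 0.003705
DIC = [CO2*]/α₀ = 1.346×10^-5 / 0.003705 = 3.633 mmol/kg
CA = (α₁ + 2α₂)·DIC = (0.8106 + 2×0.1857) × 3.633 = 4.29 mmol/kg

CA = 4.29 mmol/kg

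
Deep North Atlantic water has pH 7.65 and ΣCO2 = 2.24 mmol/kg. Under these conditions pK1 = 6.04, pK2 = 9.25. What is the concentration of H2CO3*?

α₀ = 1 / (1 + K1/[H⁺] + K1K2/[H⁺]²) = 1 / (1 + 10^+1.61 + 10^+0.01)
   = 1 / (1 + 40.738 + 1.0233) = 1/42.761 = 0.02339
[CO2*] = α₀ × DIC = 0.02339 × 2.24 = 0.0524 mmol/kg

[CO2*] = 0.0524 mmol/kg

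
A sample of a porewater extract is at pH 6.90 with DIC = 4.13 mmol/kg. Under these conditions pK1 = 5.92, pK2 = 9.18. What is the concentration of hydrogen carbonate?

α₁ = 1 / (1 + [H⁺]/K1 + K2/[H⁺]) = 1 / (1 + 10^-0.98 + 10^-2.28)
   = 1 / (1 + 0.10471 + 0.0052481) = 1/1.1100 = 0.9009
[HCO3⁻] = α₁ × DIC = 0.9009 × 4.13 = 3.72 mmol/kg

[HCO3⁻] = 3.72 mmol/kg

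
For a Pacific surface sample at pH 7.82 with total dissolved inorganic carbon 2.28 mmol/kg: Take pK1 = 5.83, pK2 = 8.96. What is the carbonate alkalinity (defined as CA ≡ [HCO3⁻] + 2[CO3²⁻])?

CA = [HCO3⁻] + 2[CO3²⁻] = (α₁ + 2α₂)·DIC
At pH 7.82: [H⁺]/K1 = 10^-1.99 = 0.010233, K2/[H⁺] = 10^-1.14 = 0.072444
α₁ = 1/(1 + 0.010233 + 0.072444) = 1/1.0827 = 0.9236; α₂ = α₁·K2/[H⁺] = 0.06691
α₁ + 2α₂ = 1.0575
CA = 1.0575 × 2.28 = 2.41 mmol/kg

CA = 2.41 mmol/kg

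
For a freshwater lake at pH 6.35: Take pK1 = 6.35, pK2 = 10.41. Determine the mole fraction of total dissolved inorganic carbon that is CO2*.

α₀ = 0.500

α₀ = 1 / (1 + K1/[H⁺] + K1K2/[H⁺]²) = 1 / (1 + 10^+0.00 + 10^-4.06)
   = 1 / (1 + 1.0000 + 8.7096×10^-5) = 1/2.0001 = 0.5000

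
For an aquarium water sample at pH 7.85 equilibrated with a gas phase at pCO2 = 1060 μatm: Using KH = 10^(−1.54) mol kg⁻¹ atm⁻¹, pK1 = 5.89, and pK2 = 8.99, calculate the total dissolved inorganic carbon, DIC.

[CO2*] = KH · pCO2 = 10^(−1.54) × 1060×10^-6 = 3.057×10^-5 mol/kg
α₀ = 1/(1 + K1/[H⁺] + K1K2/[H⁺]²) = 1/(1 + 10^+1.96 + 10^+0.82) = 0.01012
DIC = [CO2*]/α₀ = 3.057×10^-5 / 0.01012 = 3.02 mmol/kg

DIC = 3.02 mmol/kg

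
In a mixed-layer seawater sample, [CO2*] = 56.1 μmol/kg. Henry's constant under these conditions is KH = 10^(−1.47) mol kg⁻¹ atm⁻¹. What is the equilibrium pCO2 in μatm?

KH = 10^(−1.47) = 3.388×10^-2 mol kg⁻¹ atm⁻¹
pCO2 = [CO2*]/KH = 56.1×10^-6 / 3.388×10^-2 = 1.66×10^-3 atm = 1660 μatm

pCO2 = 1660 μatm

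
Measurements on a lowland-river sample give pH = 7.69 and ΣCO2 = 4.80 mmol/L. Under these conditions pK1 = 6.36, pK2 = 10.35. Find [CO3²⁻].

α₂ = 1 / (1 + [H⁺]/K2 + [H⁺]²/(K1K2)) = 1 / (1 + 10^+2.66 + 10^+1.33)
   = 1 / (1 + 457.09 + 21.380) = 1/479.47 = 0.002086
[CO3²⁻] = α₂ × DIC = 0.002086 × 4.80 = 0.0100 mmol/L = 10.0 μmol/L

[CO3²⁻] = 10.0 μmol/L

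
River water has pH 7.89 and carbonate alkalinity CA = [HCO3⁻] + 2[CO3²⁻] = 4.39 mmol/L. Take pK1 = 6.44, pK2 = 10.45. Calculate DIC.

CA = [HCO3⁻] + 2[CO3²⁻] = (α₁ + 2α₂)·DIC
At pH 7.89: [H⁺]/K1 = 10^-1.45 = 0.035481, K2/[H⁺] = 10^-2.56 = 0.0027542
α₁ = 1/(1 + 0.035481 + 0.0027542) = 1/1.0382 = 0.9632; α₂ = α₁·K2/[H⁺] = 0.002653
α₁ + 2α₂ = 0.9685
DIC = CA / (α₁ + 2α₂) = 4.39 / 0.9685 = 4.53 mmol/L

DIC = 4.53 mmol/L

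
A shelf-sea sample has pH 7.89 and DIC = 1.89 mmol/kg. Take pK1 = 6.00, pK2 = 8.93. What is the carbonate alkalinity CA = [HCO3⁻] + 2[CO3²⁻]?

CA = 2.02 mmol/kg

CA = [HCO3⁻] + 2[CO3²⁻] = (α₁ + 2α₂)·DIC
At pH 7.89: [H⁺]/K1 = 10^-1.89 = 0.012882, K2/[H⁺] = 10^-1.04 = 0.091201
α₁ = 1/(1 + 0.012882 + 0.091201) = 1/1.1041 = 0.9057; α₂ = α₁·K2/[H⁺] = 0.08260
α₁ + 2α₂ = 1.0709
CA = 1.0709 × 1.89 = 2.02 mmol/kg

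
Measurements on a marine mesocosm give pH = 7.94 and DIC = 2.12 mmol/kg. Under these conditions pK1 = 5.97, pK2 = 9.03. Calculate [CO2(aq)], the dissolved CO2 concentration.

[CO2*] = 0.0208 mmol/kg

α₀ = 1 / (1 + K1/[H⁺] + K1K2/[H⁺]²) = 1 / (1 + 10^+1.97 + 10^+0.88)
   = 1 / (1 + 93.325 + 7.5858) = 1/101.91 = 0.009812
[CO2*] = α₀ × DIC = 0.009812 × 2.12 = 0.0208 mmol/kg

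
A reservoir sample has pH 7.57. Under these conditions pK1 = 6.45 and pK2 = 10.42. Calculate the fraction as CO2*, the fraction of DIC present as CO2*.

α₀ = 1 / (1 + K1/[H⁺] + K1K2/[H⁺]²) = 1 / (1 + 10^+1.12 + 10^-1.73)
   = 1 / (1 + 13.183 + 0.018621) = 1/14.201 = 0.07042

α₀ = 0.0704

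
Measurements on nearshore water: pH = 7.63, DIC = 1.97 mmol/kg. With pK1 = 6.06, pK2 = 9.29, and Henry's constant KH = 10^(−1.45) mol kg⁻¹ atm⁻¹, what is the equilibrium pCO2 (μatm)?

pCO2 = 1420 μatm

α₀ = 1 / (1 + K1/[H⁺] + K1K2/[H⁺]²) = 1 / (1 + 10^+1.57 + 10^-0.09)
   = 1 / (1 + 37.154 + 0.81283) = 1/38.966 = 0.02566
[CO2*] = α₀ × DIC = 0.02566 × 1.97 = 0.05056 mmol/kg
pCO2 = [CO2*]/KH = 5.056×10^-5 / 3.548×10^-2 = 1420 μatm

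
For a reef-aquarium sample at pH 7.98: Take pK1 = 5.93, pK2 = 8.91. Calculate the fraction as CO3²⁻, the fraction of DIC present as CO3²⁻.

α₂ = 0.104

α₂ = 1 / (1 + [H⁺]/K2 + [H⁺]²/(K1K2)) = 1 / (1 + 10^+0.93 + 10^-1.12)
   = 1 / (1 + 8.5114 + 0.075858) = 1/9.5872 = 0.1043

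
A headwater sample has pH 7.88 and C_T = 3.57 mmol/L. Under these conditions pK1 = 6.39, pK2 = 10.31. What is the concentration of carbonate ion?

[CO3²⁻] = 12.8 μmol/L

α₂ = 1 / (1 + [H⁺]/K2 + [H⁺]²/(K1K2)) = 1 / (1 + 10^+2.43 + 10^+0.94)
   = 1 / (1 + 269.15 + 8.7096) = 1/278.86 = 0.003586
[CO3²⁻] = α₂ × DIC = 0.003586 × 3.57 = 0.0128 mmol/L = 12.8 μmol/L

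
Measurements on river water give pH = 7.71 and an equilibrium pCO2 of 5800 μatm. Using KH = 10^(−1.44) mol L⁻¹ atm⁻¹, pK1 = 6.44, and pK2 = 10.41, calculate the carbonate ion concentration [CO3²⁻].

[CO3²⁻] = 7.82 μmol/L

[CO2*] = KH · pCO2 = 10^(−1.44) × 5800×10^-6 = 2.106×10^-4 mol/L
α₀ = 1/(1 + K1/[H⁺] + K1K2/[H⁺]²) = 1/(1 + 10^+1.27 + 10^-1.43) = 0.05087
DIC = [CO2*]/α₀ = 2.106×10^-4 / 0.05087 = 4.140 mmol/L
[CO3²⁻] = α₂·DIC; α₂ = 0.001890, so [CO3²⁻] = 0.001890 × 4.140 = 0.00782 mmol/L = 7.82 μmol/L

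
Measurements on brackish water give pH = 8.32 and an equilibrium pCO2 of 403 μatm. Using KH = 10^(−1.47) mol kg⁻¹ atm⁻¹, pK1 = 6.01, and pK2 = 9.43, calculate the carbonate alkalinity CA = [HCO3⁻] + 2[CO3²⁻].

CA = 3.22 mmol/kg

[CO2*] = KH · pCO2 = 10^(−1.47) × 403×10^-6 = 1.366×10^-5 mol/kg
α₀ = 1/(1 + K1/[H⁺] + K1K2/[H⁺]²) = 1/(1 + 10^+2.31 + 10^+1.20) = 0.004524
DIC = [CO2*]/α₀ = 1.366×10^-5 / 0.004524 = 3.018 mmol/kg
CA = (α₁ + 2α₂)·DIC = (0.9238 + 2×0.07171) × 3.018 = 3.22 mmol/kg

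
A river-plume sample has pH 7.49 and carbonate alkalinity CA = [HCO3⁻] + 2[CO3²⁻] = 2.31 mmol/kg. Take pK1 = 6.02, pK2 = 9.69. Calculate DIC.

DIC = 2.37 mmol/kg

CA = [HCO3⁻] + 2[CO3²⁻] = (α₁ + 2α₂)·DIC
At pH 7.49: [H⁺]/K1 = 10^-1.47 = 0.033884, K2/[H⁺] = 10^-2.20 = 0.0063096
α₁ = 1/(1 + 0.033884 + 0.0063096) = 1/1.0402 = 0.9614; α₂ = α₁·K2/[H⁺] = 0.006066
α₁ + 2α₂ = 0.9735
DIC = CA / (α₁ + 2α₂) = 2.31 / 0.9735 = 2.37 mmol/kg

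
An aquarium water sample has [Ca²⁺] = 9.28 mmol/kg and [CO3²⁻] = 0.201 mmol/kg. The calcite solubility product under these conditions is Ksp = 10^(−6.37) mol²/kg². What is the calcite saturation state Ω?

Ksp = 10^(−6.37) = 4.266×10^-7
Ω = [Ca²⁺][CO3²⁻]/Ksp = (9.28×10^-3)(0.201×10^-3) / 4.266×10^-7 = 4.37

Ω = 4.37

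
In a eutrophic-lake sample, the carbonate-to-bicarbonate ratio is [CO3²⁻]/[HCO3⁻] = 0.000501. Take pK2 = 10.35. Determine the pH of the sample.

pH = 7.05

From K2 = [H⁺][CO3²⁻]/[HCO3⁻]:  pH = pK2 + log₁₀([CO3²⁻]/[HCO3⁻])
log₁₀(0.000501) = -3.300
pH = 10.35 + (-3.300) = 7.05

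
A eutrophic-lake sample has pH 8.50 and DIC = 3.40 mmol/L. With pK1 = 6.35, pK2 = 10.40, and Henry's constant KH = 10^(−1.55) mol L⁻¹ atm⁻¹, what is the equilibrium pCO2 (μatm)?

α₀ = 1 / (1 + K1/[H⁺] + K1K2/[H⁺]²) = 1 / (1 + 10^+2.15 + 10^+0.25)
   = 1 / (1 + 141.25 + 1.7783) = 1/144.03 = 0.006943
[CO2*] = α₀ × DIC = 0.006943 × 3.40 = 0.02361 mmol/L
pCO2 = [CO2*]/KH = 2.361×10^-5 / 2.818×10^-2 = 838 μatm

pCO2 = 838 μatm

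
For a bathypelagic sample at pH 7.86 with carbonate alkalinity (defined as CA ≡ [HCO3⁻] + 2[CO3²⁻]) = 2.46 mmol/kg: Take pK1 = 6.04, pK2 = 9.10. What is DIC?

CA = [HCO3⁻] + 2[CO3²⁻] = (α₁ + 2α₂)·DIC
At pH 7.86: [H⁺]/K1 = 10^-1.82 = 0.015136, K2/[H⁺] = 10^-1.24 = 0.057544
α₁ = 1/(1 + 0.015136 + 0.057544) = 1/1.0727 = 0.9322; α₂ = α₁·K2/[H⁺] = 0.05365
α₁ + 2α₂ = 1.0395
DIC = CA / (α₁ + 2α₂) = 2.46 / 1.0395 = 2.37 mmol/kg

DIC = 2.37 mmol/kg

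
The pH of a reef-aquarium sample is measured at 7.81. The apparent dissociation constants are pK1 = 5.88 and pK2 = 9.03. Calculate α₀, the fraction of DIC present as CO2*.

α₀ = 1 / (1 + K1/[H⁺] + K1K2/[H⁺]²) = 1 / (1 + 10^+1.93 + 10^+0.71)
   = 1 / (1 + 85.114 + 5.1286) = 1/91.242 = 0.01096

α₀ = 0.0110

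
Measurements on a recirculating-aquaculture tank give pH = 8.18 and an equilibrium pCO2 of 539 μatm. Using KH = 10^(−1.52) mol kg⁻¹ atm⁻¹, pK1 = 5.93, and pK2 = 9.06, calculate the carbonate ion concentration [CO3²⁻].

[CO2*] = KH · pCO2 = 10^(−1.52) × 539×10^-6 = 1.628×10^-5 mol/kg
α₀ = 1/(1 + K1/[H⁺] + K1K2/[H⁺]²) = 1/(1 + 10^+2.25 + 10^+1.37) = 0.004944
DIC = [CO2*]/α₀ = 1.628×10^-5 / 0.004944 = 3.292 mmol/kg
[CO3²⁻] = α₂·DIC; α₂ = 0.1159, so [CO3²⁻] = 0.1159 × 3.292 = 0.382 mmol/kg

[CO3²⁻] = 0.382 mmol/kg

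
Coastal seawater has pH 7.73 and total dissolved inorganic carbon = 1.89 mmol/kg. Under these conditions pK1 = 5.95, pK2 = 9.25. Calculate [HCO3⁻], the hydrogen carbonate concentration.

[HCO3⁻] = 1.81 mmol/kg

α₁ = 1 / (1 + [H⁺]/K1 + K2/[H⁺]) = 1 / (1 + 10^-1.78 + 10^-1.52)
   = 1 / (1 + 0.016596 + 0.030200) = 1/1.0468 = 0.9553
[HCO3⁻] = α₁ × DIC = 0.9553 × 1.89 = 1.81 mmol/kg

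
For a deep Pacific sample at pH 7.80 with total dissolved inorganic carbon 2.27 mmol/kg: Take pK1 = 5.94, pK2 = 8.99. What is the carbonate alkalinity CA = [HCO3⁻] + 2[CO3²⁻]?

CA = 2.38 mmol/kg

CA = [HCO3⁻] + 2[CO3²⁻] = (α₁ + 2α₂)·DIC
At pH 7.80: [H⁺]/K1 = 10^-1.86 = 0.013804, K2/[H⁺] = 10^-1.19 = 0.064565
α₁ = 1/(1 + 0.013804 + 0.064565) = 1/1.0784 = 0.9273; α₂ = α₁·K2/[H⁺] = 0.05987
α₁ + 2α₂ = 1.0471
CA = 1.0471 × 2.27 = 2.38 mmol/kg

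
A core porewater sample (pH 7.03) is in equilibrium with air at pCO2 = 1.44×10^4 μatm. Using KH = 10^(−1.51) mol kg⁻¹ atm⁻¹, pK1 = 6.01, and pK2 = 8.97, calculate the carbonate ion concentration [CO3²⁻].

[CO3²⁻] = 0.0535 mmol/kg

[CO2*] = KH · pCO2 = 10^(−1.51) × 1.44×10^4×10^-6 = 4.450×10^-4 mol/kg
α₀ = 1/(1 + K1/[H⁺] + K1K2/[H⁺]²) = 1/(1 + 10^+1.02 + 10^-0.92) = 0.08627
DIC = [CO2*]/α₀ = 4.450×10^-4 / 0.08627 = 5.158 mmol/kg
[CO3²⁻] = α₂·DIC; α₂ = 0.01037, so [CO3²⁻] = 0.01037 × 5.158 = 0.0535 mmol/kg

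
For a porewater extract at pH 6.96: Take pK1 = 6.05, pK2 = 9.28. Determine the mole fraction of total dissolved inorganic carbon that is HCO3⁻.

α₁ = 0.887

α₁ = 1 / (1 + [H⁺]/K1 + K2/[H⁺]) = 1 / (1 + 10^-0.91 + 10^-2.32)
   = 1 / (1 + 0.12303 + 0.0047863) = 1/1.1278 = 0.8867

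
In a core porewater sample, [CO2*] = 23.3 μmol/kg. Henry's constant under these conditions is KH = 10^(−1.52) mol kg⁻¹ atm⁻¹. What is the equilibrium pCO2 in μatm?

pCO2 = 772 μatm

KH = 10^(−1.52) = 3.020×10^-2 mol kg⁻¹ atm⁻¹
pCO2 = [CO2*]/KH = 23.3×10^-6 / 3.020×10^-2 = 7.72×10^-4 atm = 772 μatm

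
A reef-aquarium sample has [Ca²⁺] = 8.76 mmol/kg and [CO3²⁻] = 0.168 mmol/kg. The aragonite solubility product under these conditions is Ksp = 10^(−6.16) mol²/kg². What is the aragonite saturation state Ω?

Ksp = 10^(−6.16) = 6.918×10^-7
Ω = [Ca²⁺][CO3²⁻]/Ksp = (8.76×10^-3)(0.168×10^-3) / 6.918×10^-7 = 2.13

Ω = 2.13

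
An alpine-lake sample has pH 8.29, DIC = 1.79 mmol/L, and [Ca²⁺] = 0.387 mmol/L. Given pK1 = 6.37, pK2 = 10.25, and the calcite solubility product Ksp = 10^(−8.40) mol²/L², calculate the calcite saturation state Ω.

Ω = 1.87

α₂ = 1 / (1 + [H⁺]/K2 + [H⁺]²/(K1K2)) = 1 / (1 + 10^+1.96 + 10^+0.04)
   = 1 / (1 + 91.201 + 1.0965) = 1/93.298 = 0.01072
[CO3²⁻] = α₂ × DIC = 0.01072 × 1.79 = 0.01919 mmol/L = 19.19 μmol/L
Ksp = 10^(−8.40) = 3.981×10^-9
Ω = [Ca²⁺][CO3²⁻]/Ksp = (0.387×10^-3)(1.919×10^-5) / 3.981×10^-9 = 1.87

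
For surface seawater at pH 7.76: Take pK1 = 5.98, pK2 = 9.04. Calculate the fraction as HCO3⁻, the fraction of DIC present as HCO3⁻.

α₁ = 1 / (1 + [H⁺]/K1 + K2/[H⁺]) = 1 / (1 + 10^-1.78 + 10^-1.28)
   = 1 / (1 + 0.016596 + 0.052481) = 1/1.0691 = 0.9354

α₁ = 0.935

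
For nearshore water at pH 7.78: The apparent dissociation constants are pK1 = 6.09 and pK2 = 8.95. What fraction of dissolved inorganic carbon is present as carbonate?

α₂ = 1 / (1 + [H⁺]/K2 + [H⁺]²/(K1K2)) = 1 / (1 + 10^+1.17 + 10^-0.52)
   = 1 / (1 + 14.791 + 0.30200) = 1/16.093 = 0.06214

α₂ = 0.0621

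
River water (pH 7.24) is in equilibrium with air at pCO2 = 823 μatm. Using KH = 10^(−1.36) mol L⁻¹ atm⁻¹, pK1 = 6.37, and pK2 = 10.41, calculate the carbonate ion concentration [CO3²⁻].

[CO3²⁻] = 0.180 μmol/L

[CO2*] = KH · pCO2 = 10^(−1.36) × 823×10^-6 = 3.593×10^-5 mol/L
α₀ = 1/(1 + K1/[H⁺] + K1K2/[H⁺]²) = 1/(1 + 10^+0.87 + 10^-2.30) = 0.1188
DIC = [CO2*]/α₀ = 3.593×10^-5 / 0.1188 = 0.3024 mmol/L
[CO3²⁻] = α₂·DIC; α₂ = 0.0005954, so [CO3²⁻] = 0.0005954 × 0.3024 = 0.000180 mmol/L = 0.180 μmol/L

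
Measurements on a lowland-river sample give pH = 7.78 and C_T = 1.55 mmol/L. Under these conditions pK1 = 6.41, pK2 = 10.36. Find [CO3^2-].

[CO3²⁻] = 3.90 μmol/L

α₂ = 1 / (1 + [H⁺]/K2 + [H⁺]²/(K1K2)) = 1 / (1 + 10^+2.58 + 10^+1.21)
   = 1 / (1 + 380.19 + 16.218) = 1/397.41 = 0.002516
[CO3²⁻] = α₂ × DIC = 0.002516 × 1.55 = 0.00390 mmol/L = 3.90 μmol/L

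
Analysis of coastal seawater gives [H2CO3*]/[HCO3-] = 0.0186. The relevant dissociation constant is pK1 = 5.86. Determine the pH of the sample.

pH = 7.59

From K1 = [H⁺][HCO3-]/[H2CO3*]:  pH = pK1 − log₁₀([H2CO3*]/[HCO3-])
log₁₀(0.0186) = -1.730
pH = 5.86 − (-1.730) = 7.59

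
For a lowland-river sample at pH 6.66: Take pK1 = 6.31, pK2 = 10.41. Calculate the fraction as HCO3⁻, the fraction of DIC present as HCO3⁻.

α₁ = 1 / (1 + [H⁺]/K1 + K2/[H⁺]) = 1 / (1 + 10^-0.35 + 10^-3.75)
   = 1 / (1 + 0.44668 + 0.00017783) = 1/1.4469 = 0.6912

α₁ = 0.691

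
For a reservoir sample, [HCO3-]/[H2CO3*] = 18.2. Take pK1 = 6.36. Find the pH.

From K1 = [H⁺][HCO3-]/[H2CO3*]:  pH = pK1 + log₁₀([HCO3-]/[H2CO3*])
log₁₀(18.2) = +1.260
pH = 6.36 + (+1.260) = 7.62

pH = 7.62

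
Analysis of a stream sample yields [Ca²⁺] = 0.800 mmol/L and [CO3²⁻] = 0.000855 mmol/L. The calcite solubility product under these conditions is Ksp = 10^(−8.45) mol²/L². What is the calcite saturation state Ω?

Ksp = 10^(−8.45) = 3.548×10^-9
Ω = [Ca²⁺][CO3²⁻]/Ksp = (0.800×10^-3)(0.000855×10^-3) / 3.548×10^-9 = 0.193

Ω = 0.193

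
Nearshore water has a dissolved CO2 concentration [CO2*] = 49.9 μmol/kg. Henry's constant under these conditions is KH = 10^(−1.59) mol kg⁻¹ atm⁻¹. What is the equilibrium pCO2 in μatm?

pCO2 = 1940 μatm

KH = 10^(−1.59) = 2.570×10^-2 mol kg⁻¹ atm⁻¹
pCO2 = [CO2*]/KH = 49.9×10^-6 / 2.570×10^-2 = 1.94×10^-3 atm = 1940 μatm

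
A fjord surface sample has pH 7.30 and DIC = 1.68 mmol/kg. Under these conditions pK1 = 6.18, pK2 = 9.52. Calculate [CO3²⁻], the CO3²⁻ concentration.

[CO3²⁻] = 9.36 μmol/kg

α₂ = 1 / (1 + [H⁺]/K2 + [H⁺]²/(K1K2)) = 1 / (1 + 10^+2.22 + 10^+1.10)
   = 1 / (1 + 165.96 + 12.589) = 1/179.55 = 0.005570
[CO3²⁻] = α₂ × DIC = 0.005570 × 1.68 = 0.00936 mmol/kg = 9.36 μmol/kg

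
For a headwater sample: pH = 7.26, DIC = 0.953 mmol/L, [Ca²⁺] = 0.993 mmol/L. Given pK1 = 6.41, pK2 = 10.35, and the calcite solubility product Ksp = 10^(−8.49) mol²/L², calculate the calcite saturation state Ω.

α₂ = 1 / (1 + [H⁺]/K2 + [H⁺]²/(K1K2)) = 1 / (1 + 10^+3.09 + 10^+2.24)
   = 1 / (1 + 1230.3 + 173.78) = 1/1405.0 = 0.0007117
[CO3²⁻] = α₂ × DIC = 0.0007117 × 0.953 = 0.0006783 mmol/L = 0.6783 μmol/L
Ksp = 10^(−8.49) = 3.236×10^-9
Ω = [Ca²⁺][CO3²⁻]/Ksp = (0.993×10^-3)(6.783×10^-7) / 3.236×10^-9 = 0.208

Ω = 0.208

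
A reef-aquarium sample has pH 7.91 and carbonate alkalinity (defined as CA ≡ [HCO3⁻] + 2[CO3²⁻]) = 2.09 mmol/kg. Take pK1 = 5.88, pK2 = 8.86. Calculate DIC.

DIC = 1.91 mmol/kg

CA = [HCO3⁻] + 2[CO3²⁻] = (α₁ + 2α₂)·DIC
At pH 7.91: [H⁺]/K1 = 10^-2.03 = 0.0093325, K2/[H⁺] = 10^-0.95 = 0.11220
α₁ = 1/(1 + 0.0093325 + 0.11220) = 1/1.1215 = 0.8916; α₂ = α₁·K2/[H⁺] = 0.1000
α₁ + 2α₂ = 1.0917
DIC = CA / (α₁ + 2α₂) = 2.09 / 1.0917 = 1.91 mmol/kg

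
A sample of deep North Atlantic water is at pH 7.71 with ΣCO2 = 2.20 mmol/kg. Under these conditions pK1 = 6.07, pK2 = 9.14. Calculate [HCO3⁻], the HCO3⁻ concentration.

[HCO3⁻] = 2.08 mmol/kg

α₁ = 1 / (1 + [H⁺]/K1 + K2/[H⁺]) = 1 / (1 + 10^-1.64 + 10^-1.43)
   = 1 / (1 + 0.022909 + 0.037154) = 1/1.0601 = 0.9433
[HCO3⁻] = α₁ × DIC = 0.9433 × 2.20 = 2.08 mmol/kg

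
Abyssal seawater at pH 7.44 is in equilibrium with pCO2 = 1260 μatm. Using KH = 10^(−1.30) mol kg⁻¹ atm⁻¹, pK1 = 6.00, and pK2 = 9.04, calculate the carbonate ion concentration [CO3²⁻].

[CO2*] = KH · pCO2 = 10^(−1.30) × 1260×10^-6 = 6.315×10^-5 mol/kg
α₀ = 1/(1 + K1/[H⁺] + K1K2/[H⁺]²) = 1/(1 + 10^+1.44 + 10^-0.16) = 0.03421
DIC = [CO2*]/α₀ = 6.315×10^-5 / 0.03421 = 1.846 mmol/kg
[CO3²⁻] = α₂·DIC; α₂ = 0.02367, so [CO3²⁻] = 0.02367 × 1.846 = 0.0437 mmol/kg

[CO3²⁻] = 0.0437 mmol/kg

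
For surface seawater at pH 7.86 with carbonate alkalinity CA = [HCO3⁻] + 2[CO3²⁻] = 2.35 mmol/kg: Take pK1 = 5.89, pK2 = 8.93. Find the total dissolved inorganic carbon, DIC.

DIC = 2.20 mmol/kg

CA = [HCO3⁻] + 2[CO3²⁻] = (α₁ + 2α₂)·DIC
At pH 7.86: [H⁺]/K1 = 10^-1.97 = 0.010715, K2/[H⁺] = 10^-1.07 = 0.085114
α₁ = 1/(1 + 0.010715 + 0.085114) = 1/1.0958 = 0.9126; α₂ = α₁·K2/[H⁺] = 0.07767
α₁ + 2α₂ = 1.0679
DIC = CA / (α₁ + 2α₂) = 2.35 / 1.0679 = 2.20 mmol/kg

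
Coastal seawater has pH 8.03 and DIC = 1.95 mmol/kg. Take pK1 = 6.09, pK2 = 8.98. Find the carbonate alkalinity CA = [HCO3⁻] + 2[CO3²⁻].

CA = [HCO3⁻] + 2[CO3²⁻] = (α₁ + 2α₂)·DIC
At pH 8.03: [H⁺]/K1 = 10^-1.94 = 0.011482, K2/[H⁺] = 10^-0.95 = 0.11220
α₁ = 1/(1 + 0.011482 + 0.11220) = 1/1.1237 = 0.8899; α₂ = α₁·K2/[H⁺] = 0.09985
α₁ + 2α₂ = 1.0896
CA = 1.0896 × 1.95 = 2.12 mmol/kg

CA = 2.12 mmol/kg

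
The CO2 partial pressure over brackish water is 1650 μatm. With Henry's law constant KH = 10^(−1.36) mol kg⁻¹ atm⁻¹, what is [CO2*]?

[CO2*] = 72.0 μmol/kg

KH = 10^(−1.36) = 4.365×10^-2 mol kg⁻¹ atm⁻¹
[CO2*] = KH · pCO2 = 4.365×10^-2 × 1650×10^-6 atm = 7.20×10^-5 mol/kg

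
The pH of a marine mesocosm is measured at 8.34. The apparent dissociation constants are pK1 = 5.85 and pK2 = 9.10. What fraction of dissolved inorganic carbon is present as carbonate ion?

α₂ = 0.148

α₂ = 1 / (1 + [H⁺]/K2 + [H⁺]²/(K1K2)) = 1 / (1 + 10^+0.76 + 10^-1.73)
   = 1 / (1 + 5.7544 + 0.018621) = 1/6.7730 = 0.1476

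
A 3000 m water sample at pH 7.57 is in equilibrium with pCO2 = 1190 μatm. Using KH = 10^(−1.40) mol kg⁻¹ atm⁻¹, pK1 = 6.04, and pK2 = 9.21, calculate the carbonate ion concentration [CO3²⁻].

[CO3²⁻] = 0.0368 mmol/kg

[CO2*] = KH · pCO2 = 10^(−1.40) × 1190×10^-6 = 4.737×10^-5 mol/kg
α₀ = 1/(1 + K1/[H⁺] + K1K2/[H⁺]²) = 1/(1 + 10^+1.53 + 10^-0.11) = 0.02804
DIC = [CO2*]/α₀ = 4.737×10^-5 / 0.02804 = 1.689 mmol/kg
[CO3²⁻] = α₂·DIC; α₂ = 0.02177, so [CO3²⁻] = 0.02177 × 1.689 = 0.0368 mmol/kg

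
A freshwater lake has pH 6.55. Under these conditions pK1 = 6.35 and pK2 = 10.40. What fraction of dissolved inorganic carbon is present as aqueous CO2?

α₀ = 0.387

α₀ = 1 / (1 + K1/[H⁺] + K1K2/[H⁺]²) = 1 / (1 + 10^+0.20 + 10^-3.65)
   = 1 / (1 + 1.5849 + 0.00022387) = 1/2.5851 = 0.3868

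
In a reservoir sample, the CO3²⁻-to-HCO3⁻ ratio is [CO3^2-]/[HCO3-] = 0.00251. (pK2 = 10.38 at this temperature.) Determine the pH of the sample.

pH = 7.78

From K2 = [H⁺][CO3^2-]/[HCO3-]:  pH = pK2 + log₁₀([CO3^2-]/[HCO3-])
log₁₀(0.00251) = -2.600
pH = 10.38 + (-2.600) = 7.78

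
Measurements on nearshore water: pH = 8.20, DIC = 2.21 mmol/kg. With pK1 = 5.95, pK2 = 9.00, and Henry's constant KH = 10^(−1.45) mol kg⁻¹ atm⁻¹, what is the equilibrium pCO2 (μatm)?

α₀ = 1 / (1 + K1/[H⁺] + K1K2/[H⁺]²) = 1 / (1 + 10^+2.25 + 10^+1.45)
   = 1 / (1 + 177.83 + 28.184) = 1/207.01 = 0.004831
[CO2*] = α₀ × DIC = 0.004831 × 2.21 = 0.01068 mmol/kg = 10.68 μmol/kg
pCO2 = [CO2*]/KH = 1.068×10^-5 / 3.548×10^-2 = 301 μatm

pCO2 = 301 μatm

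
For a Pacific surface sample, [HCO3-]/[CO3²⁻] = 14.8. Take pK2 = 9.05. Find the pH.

pH = 7.88

From K2 = [H⁺][CO3²⁻]/[HCO3-]:  pH = pK2 − log₁₀([HCO3-]/[CO3²⁻])
log₁₀(14.8) = +1.170
pH = 9.05 − (+1.170) = 7.88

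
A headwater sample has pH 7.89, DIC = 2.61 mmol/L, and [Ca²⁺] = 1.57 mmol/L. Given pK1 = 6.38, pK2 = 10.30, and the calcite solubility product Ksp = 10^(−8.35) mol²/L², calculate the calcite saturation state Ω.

Ω = 3.45

α₂ = 1 / (1 + [H⁺]/K2 + [H⁺]²/(K1K2)) = 1 / (1 + 10^+2.41 + 10^+0.90)
   = 1 / (1 + 257.04 + 7.9433) = 1/265.98 = 0.003760
[CO3²⁻] = α₂ × DIC = 0.003760 × 2.61 = 0.009813 mmol/L = 9.813 μmol/L
Ksp = 10^(−8.35) = 4.467×10^-9
Ω = [Ca²⁺][CO3²⁻]/Ksp = (1.57×10^-3)(9.813×10^-6) / 4.467×10^-9 = 3.45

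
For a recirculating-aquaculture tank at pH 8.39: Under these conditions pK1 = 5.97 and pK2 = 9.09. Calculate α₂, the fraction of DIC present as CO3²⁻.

α₂ = 0.166

α₂ = 1 / (1 + [H⁺]/K2 + [H⁺]²/(K1K2)) = 1 / (1 + 10^+0.70 + 10^-1.72)
   = 1 / (1 + 5.0119 + 0.019055) = 1/6.0309 = 0.1658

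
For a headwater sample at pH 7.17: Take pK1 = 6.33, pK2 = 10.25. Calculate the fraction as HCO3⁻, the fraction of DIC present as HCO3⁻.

α₁ = 1 / (1 + [H⁺]/K1 + K2/[H⁺]) = 1 / (1 + 10^-0.84 + 10^-3.08)
   = 1 / (1 + 0.14454 + 0.00083176) = 1/1.1454 = 0.8731

α₁ = 0.873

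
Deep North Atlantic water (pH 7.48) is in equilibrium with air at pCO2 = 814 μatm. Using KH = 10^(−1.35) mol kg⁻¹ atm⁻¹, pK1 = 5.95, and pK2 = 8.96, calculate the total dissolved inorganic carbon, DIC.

[CO2*] = KH · pCO2 = 10^(−1.35) × 814×10^-6 = 3.636×10^-5 mol/kg
α₀ = 1/(1 + K1/[H⁺] + K1K2/[H⁺]²) = 1/(1 + 10^+1.53 + 10^+0.05) = 0.02777
DIC = [CO2*]/α₀ = 3.636×10^-5 / 0.02777 = 1.31 mmol/kg

DIC = 1.31 mmol/kg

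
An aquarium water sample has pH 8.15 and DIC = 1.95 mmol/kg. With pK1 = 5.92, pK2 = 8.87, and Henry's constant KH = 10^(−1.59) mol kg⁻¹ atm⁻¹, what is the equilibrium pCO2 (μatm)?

pCO2 = 373 μatm

α₀ = 1 / (1 + K1/[H⁺] + K1K2/[H⁺]²) = 1 / (1 + 10^+2.23 + 10^+1.51)
   = 1 / (1 + 169.82 + 32.359) = 1/203.18 = 0.004922
[CO2*] = α₀ × DIC = 0.004922 × 1.95 = 0.009597 mmol/kg = 9.597 μmol/kg
pCO2 = [CO2*]/KH = 9.597×10^-6 / 2.570×10^-2 = 373 μatm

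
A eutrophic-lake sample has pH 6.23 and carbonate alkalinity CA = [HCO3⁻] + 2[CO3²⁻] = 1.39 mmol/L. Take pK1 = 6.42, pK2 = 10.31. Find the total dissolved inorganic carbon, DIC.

DIC = 3.54 mmol/L

CA = [HCO3⁻] + 2[CO3²⁻] = (α₁ + 2α₂)·DIC
At pH 6.23: [H⁺]/K1 = 10^0.19 = 1.5488, K2/[H⁺] = 10^-4.08 = 8.3176×10^-5
α₁ = 1/(1 + 1.5488 + 8.3176×10^-5) = 1/2.5489 = 0.3923; α₂ = α₁·K2/[H⁺] = 3.263×10^-5
α₁ + 2α₂ = 0.3924
DIC = CA / (α₁ + 2α₂) = 1.39 / 0.3924 = 3.54 mmol/L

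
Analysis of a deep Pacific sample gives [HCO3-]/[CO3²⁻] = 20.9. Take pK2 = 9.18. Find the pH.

From K2 = [H⁺][CO3²⁻]/[HCO3-]:  pH = pK2 − log₁₀([HCO3-]/[CO3²⁻])
log₁₀(20.9) = +1.320
pH = 9.18 − (+1.320) = 7.86

pH = 7.86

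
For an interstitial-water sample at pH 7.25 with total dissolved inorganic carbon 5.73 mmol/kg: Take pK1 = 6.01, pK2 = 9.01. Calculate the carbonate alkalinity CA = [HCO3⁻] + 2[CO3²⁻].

CA = 5.52 mmol/kg

CA = [HCO3⁻] + 2[CO3²⁻] = (α₁ + 2α₂)·DIC
At pH 7.25: [H⁺]/K1 = 10^-1.24 = 0.057544, K2/[H⁺] = 10^-1.76 = 0.017378
α₁ = 1/(1 + 0.057544 + 0.017378) = 1/1.0749 = 0.9303; α₂ = α₁·K2/[H⁺] = 0.01617
α₁ + 2α₂ = 0.9626
CA = 0.9626 × 5.73 = 5.52 mmol/kg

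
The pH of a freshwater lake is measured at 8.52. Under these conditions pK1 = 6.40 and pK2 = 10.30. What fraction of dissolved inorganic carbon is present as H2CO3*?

α₀ = 1 / (1 + K1/[H⁺] + K1K2/[H⁺]²) = 1 / (1 + 10^+2.12 + 10^+0.34)
   = 1 / (1 + 131.83 + 2.1878) = 1/135.01 = 0.007407

α₀ = 0.00741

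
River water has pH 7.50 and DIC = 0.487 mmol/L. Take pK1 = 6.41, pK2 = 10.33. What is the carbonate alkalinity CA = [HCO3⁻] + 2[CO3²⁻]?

CA = [HCO3⁻] + 2[CO3²⁻] = (α₁ + 2α₂)·DIC
At pH 7.50: [H⁺]/K1 = 10^-1.09 = 0.081283, K2/[H⁺] = 10^-2.83 = 0.0014791
α₁ = 1/(1 + 0.081283 + 0.0014791) = 1/1.0828 = 0.9236; α₂ = α₁·K2/[H⁺] = 0.001366
α₁ + 2α₂ = 0.9263
CA = 0.9263 × 0.487 = 0.451 mmol/L

CA = 0.451 mmol/L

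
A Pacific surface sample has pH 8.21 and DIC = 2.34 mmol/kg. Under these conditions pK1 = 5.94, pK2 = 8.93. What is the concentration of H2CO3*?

α₀ = 1 / (1 + K1/[H⁺] + K1K2/[H⁺]²) = 1 / (1 + 10^+2.27 + 10^+1.55)
   = 1 / (1 + 186.21 + 35.481) = 1/222.69 = 0.004491
[CO2*] = α₀ × DIC = 0.004491 × 2.34 = 0.0105 mmol/kg = 10.5 μmol/kg

[CO2*] = 10.5 μmol/kg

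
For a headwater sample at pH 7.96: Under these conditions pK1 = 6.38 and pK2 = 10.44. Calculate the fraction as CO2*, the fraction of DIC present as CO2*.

α₀ = 1 / (1 + K1/[H⁺] + K1K2/[H⁺]²) = 1 / (1 + 10^+1.58 + 10^-0.90)
   = 1 / (1 + 38.019 + 0.12589) = 1/39.145 = 0.02555

α₀ = 0.0255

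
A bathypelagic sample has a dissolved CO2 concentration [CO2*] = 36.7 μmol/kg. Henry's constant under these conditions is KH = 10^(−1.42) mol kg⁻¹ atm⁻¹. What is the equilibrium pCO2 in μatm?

KH = 10^(−1.42) = 3.802×10^-2 mol kg⁻¹ atm⁻¹
pCO2 = [CO2*]/KH = 36.7×10^-6 / 3.802×10^-2 = 9.65×10^-4 atm = 965 μatm

pCO2 = 965 μatm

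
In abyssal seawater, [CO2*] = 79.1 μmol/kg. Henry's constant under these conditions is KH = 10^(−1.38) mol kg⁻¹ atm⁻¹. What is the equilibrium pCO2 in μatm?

KH = 10^(−1.38) = 4.169×10^-2 mol kg⁻¹ atm⁻¹
pCO2 = [CO2*]/KH = 79.1×10^-6 / 4.169×10^-2 = 1.90×10^-3 atm = 1900 μatm

pCO2 = 1900 μatm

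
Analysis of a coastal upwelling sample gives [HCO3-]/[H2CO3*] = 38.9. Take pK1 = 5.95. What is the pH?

From K1 = [H⁺][HCO3-]/[H2CO3*]:  pH = pK1 + log₁₀([HCO3-]/[H2CO3*])
log₁₀(38.9) = +1.590
pH = 5.95 + (+1.590) = 7.54

pH = 7.54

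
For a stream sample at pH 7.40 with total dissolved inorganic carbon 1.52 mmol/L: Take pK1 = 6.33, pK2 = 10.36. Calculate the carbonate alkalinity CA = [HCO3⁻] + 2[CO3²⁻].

CA = 1.40 mmol/L

CA = [HCO3⁻] + 2[CO3²⁻] = (α₁ + 2α₂)·DIC
At pH 7.40: [H⁺]/K1 = 10^-1.07 = 0.085114, K2/[H⁺] = 10^-2.96 = 0.0010965
α₁ = 1/(1 + 0.085114 + 0.0010965) = 1/1.0862 = 0.9206; α₂ = α₁·K2/[H⁺] = 0.001009
α₁ + 2α₂ = 0.9227
CA = 0.9227 × 1.52 = 1.40 mmol/L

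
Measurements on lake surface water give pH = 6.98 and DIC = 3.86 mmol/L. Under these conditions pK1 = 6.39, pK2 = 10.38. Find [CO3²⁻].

α₂ = 1 / (1 + [H⁺]/K2 + [H⁺]²/(K1K2)) = 1 / (1 + 10^+3.40 + 10^+2.81)
   = 1 / (1 + 2511.9 + 645.65) = 1/3158.5 = 0.0003166
[CO3²⁻] = α₂ × DIC = 0.0003166 × 3.86 = 0.00122 mmol/L = 1.22 μmol/L

[CO3²⁻] = 1.22 μmol/L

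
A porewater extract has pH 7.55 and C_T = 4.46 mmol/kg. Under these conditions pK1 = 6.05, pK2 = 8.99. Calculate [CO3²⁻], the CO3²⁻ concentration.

α₂ = 1 / (1 + [H⁺]/K2 + [H⁺]²/(K1K2)) = 1 / (1 + 10^+1.44 + 10^-0.06)
   = 1 / (1 + 27.542 + 0.87096) = 1/29.413 = 0.03400
[CO3²⁻] = α₂ × DIC = 0.03400 × 4.46 = 0.152 mmol/kg

[CO3²⁻] = 0.152 mmol/kg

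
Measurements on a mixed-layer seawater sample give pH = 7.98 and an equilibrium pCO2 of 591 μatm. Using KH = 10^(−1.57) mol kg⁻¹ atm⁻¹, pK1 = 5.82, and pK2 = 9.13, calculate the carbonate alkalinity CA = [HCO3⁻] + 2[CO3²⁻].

CA = 2.62 mmol/kg

[CO2*] = KH · pCO2 = 10^(−1.57) × 591×10^-6 = 1.591×10^-5 mol/kg
α₀ = 1/(1 + K1/[H⁺] + K1K2/[H⁺]²) = 1/(1 + 10^+2.16 + 10^+1.01) = 0.006419
DIC = [CO2*]/α₀ = 1.591×10^-5 / 0.006419 = 2.478 mmol/kg
CA = (α₁ + 2α₂)·DIC = (0.9279 + 2×0.06569) × 2.478 = 2.62 mmol/kg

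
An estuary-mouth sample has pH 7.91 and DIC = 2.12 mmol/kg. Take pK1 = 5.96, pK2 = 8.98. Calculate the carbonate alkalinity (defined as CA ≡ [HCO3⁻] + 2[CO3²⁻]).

CA = 2.26 mmol/kg

CA = [HCO3⁻] + 2[CO3²⁻] = (α₁ + 2α₂)·DIC
At pH 7.91: [H⁺]/K1 = 10^-1.95 = 0.011220, K2/[H⁺] = 10^-1.07 = 0.085114
α₁ = 1/(1 + 0.011220 + 0.085114) = 1/1.0963 = 0.9121; α₂ = α₁·K2/[H⁺] = 0.07763
α₁ + 2α₂ = 1.0674
CA = 1.0674 × 2.12 = 2.26 mmol/kg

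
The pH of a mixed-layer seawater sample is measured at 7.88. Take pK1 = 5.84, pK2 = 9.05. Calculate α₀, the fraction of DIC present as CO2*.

α₀ = 1 / (1 + K1/[H⁺] + K1K2/[H⁺]²) = 1 / (1 + 10^+2.04 + 10^+0.87)
   = 1 / (1 + 109.65 + 7.4131) = 1/118.06 = 0.008470

α₀ = 0.00847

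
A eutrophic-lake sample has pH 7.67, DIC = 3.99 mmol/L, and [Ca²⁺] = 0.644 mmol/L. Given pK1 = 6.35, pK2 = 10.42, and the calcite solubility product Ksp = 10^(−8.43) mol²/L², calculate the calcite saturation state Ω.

Ω = 1.17

α₂ = 1 / (1 + [H⁺]/K2 + [H⁺]²/(K1K2)) = 1 / (1 + 10^+2.75 + 10^+1.43)
   = 1 / (1 + 562.34 + 26.915) = 1/590.26 = 0.001694
[CO3²⁻] = α₂ × DIC = 0.001694 × 3.99 = 0.006760 mmol/L = 6.760 μmol/L
Ksp = 10^(−8.43) = 3.715×10^-9
Ω = [Ca²⁺][CO3²⁻]/Ksp = (0.644×10^-3)(6.760×10^-6) / 3.715×10^-9 = 1.17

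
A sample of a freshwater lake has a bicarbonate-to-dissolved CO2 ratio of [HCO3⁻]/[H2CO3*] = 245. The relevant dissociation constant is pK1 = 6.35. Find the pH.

pH = 8.74

From K1 = [H⁺][HCO3⁻]/[H2CO3*]:  pH = pK1 + log₁₀([HCO3⁻]/[H2CO3*])
log₁₀(245) = +2.389
pH = 6.35 + (+2.389) = 8.74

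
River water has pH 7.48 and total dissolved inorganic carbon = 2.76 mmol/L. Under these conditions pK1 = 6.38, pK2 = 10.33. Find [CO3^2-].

[CO3²⁻] = 3.61 μmol/L

α₂ = 1 / (1 + [H⁺]/K2 + [H⁺]²/(K1K2)) = 1 / (1 + 10^+2.85 + 10^+1.75)
   = 1 / (1 + 707.95 + 56.234) = 1/765.18 = 0.001307
[CO3²⁻] = α₂ × DIC = 0.001307 × 2.76 = 0.00361 mmol/L = 3.61 μmol/L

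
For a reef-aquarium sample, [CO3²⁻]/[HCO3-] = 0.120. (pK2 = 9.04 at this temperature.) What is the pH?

pH = 8.12

From K2 = [H⁺][CO3²⁻]/[HCO3-]:  pH = pK2 + log₁₀([CO3²⁻]/[HCO3-])
log₁₀(0.120) = -0.921
pH = 9.04 + (-0.921) = 8.12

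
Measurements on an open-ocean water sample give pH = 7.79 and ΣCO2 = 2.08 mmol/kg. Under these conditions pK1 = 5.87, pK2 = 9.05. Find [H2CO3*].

[CO2*] = 0.0234 mmol/kg

α₀ = 1 / (1 + K1/[H⁺] + K1K2/[H⁺]²) = 1 / (1 + 10^+1.92 + 10^+0.66)
   = 1 / (1 + 83.176 + 4.5709) = 1/88.747 = 0.01127
[CO2*] = α₀ × DIC = 0.01127 × 2.08 = 0.0234 mmol/kg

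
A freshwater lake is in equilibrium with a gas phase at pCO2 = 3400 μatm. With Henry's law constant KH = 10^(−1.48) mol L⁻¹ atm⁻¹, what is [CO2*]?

[CO2*] = 113 μmol/L

KH = 10^(−1.48) = 3.311×10^-2 mol L⁻¹ atm⁻¹
[CO2*] = KH · pCO2 = 3.311×10^-2 × 3400×10^-6 atm = 1.13×10^-4 mol/L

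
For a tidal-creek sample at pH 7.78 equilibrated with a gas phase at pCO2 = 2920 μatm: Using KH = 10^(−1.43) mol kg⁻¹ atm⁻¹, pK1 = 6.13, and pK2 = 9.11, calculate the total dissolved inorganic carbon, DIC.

DIC = 5.18 mmol/kg

[CO2*] = KH · pCO2 = 10^(−1.43) × 2920×10^-6 = 1.085×10^-4 mol/kg
α₀ = 1/(1 + K1/[H⁺] + K1K2/[H⁺]²) = 1/(1 + 10^+1.65 + 10^+0.32) = 0.02094
DIC = [CO2*]/α₀ = 1.085×10^-4 / 0.02094 = 5.18 mmol/kg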